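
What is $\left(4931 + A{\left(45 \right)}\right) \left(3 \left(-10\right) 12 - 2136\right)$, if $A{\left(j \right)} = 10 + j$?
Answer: $-12445056$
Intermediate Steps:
$\left(4931 + A{\left(45 \right)}\right) \left(3 \left(-10\right) 12 - 2136\right) = \left(4931 + \left(10 + 45\right)\right) \left(3 \left(-10\right) 12 - 2136\right) = \left(4931 + 55\right) \left(\left(-30\right) 12 - 2136\right) = 4986 \left(-360 - 2136\right) = 4986 \left(-2496\right) = -12445056$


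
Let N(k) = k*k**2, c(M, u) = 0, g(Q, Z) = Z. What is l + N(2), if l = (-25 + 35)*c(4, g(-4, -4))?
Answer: 8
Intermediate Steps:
l = 0 (l = (-25 + 35)*0 = 10*0 = 0)
N(k) = k**3
l + N(2) = 0 + 2**3 = 0 + 8 = 8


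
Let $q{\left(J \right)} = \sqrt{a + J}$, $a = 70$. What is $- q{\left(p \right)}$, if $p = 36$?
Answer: $- \sqrt{106} \approx -10.296$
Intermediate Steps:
$q{\left(J \right)} = \sqrt{70 + J}$
$- q{\left(p \right)} = - \sqrt{70 + 36} = - \sqrt{106}$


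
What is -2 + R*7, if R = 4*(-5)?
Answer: -142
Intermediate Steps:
R = -20
-2 + R*7 = -2 - 20*7 = -2 - 140 = -142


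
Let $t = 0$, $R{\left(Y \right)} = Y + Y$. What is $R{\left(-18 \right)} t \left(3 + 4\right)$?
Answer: $0$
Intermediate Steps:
$R{\left(Y \right)} = 2 Y$
$R{\left(-18 \right)} t \left(3 + 4\right) = 2 \left(-18\right) 0 \left(3 + 4\right) = - 36 \cdot 0 \cdot 7 = \left(-36\right) 0 = 0$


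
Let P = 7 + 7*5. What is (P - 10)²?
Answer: 1024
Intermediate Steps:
P = 42 (P = 7 + 35 = 42)
(P - 10)² = (42 - 10)² = 32² = 1024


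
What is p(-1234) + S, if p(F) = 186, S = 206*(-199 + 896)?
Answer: 143768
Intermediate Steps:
S = 143582 (S = 206*697 = 143582)
p(-1234) + S = 186 + 143582 = 143768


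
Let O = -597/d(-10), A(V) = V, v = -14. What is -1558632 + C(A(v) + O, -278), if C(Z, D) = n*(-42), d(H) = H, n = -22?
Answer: -1557708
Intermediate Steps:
O = 597/10 (O = -597/(-10) = -597*(-⅒) = 597/10 ≈ 59.700)
C(Z, D) = 924 (C(Z, D) = -22*(-42) = 924)
-1558632 + C(A(v) + O, -278) = -1558632 + 924 = -1557708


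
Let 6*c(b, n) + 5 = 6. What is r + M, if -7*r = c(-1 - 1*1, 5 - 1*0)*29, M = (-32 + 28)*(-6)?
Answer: 979/42 ≈ 23.310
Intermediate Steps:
c(b, n) = ⅙ (c(b, n) = -⅚ + (⅙)*6 = -⅚ + 1 = ⅙)
M = 24 (M = -4*(-6) = 24)
r = -29/42 ≈ -0.69048
r + M = -29/42 + 24 = 979/42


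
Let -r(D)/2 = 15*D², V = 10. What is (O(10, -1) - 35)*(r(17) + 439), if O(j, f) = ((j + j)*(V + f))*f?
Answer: 1769665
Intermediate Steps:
r(D) = -30*D²
O(j, f) = 2*f*j*(10 + f) (O(j, f) = ((j + j)*(10 + f))*f = ((2*j)*(10 + f))*f = (2*j*(10 + f))*f = 2*f*j*(10 + f))
(O(10, -1) - 35)*(r(17) + 439) = (2*(-1)*10*(10 - 1) - 35)*(-30*17² + 439) = (2*(-1)*10*9 - 35)*(-30*289 + 439) = (-180 - 35)*(-8670 + 439) = -215*(-8231) = 1769665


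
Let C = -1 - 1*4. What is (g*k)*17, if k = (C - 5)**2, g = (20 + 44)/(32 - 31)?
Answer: 108800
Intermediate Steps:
C = -5 (C = -1 - 4 = -5)
g = 64 (g = 64/1 = 64*1 = 64)
k = 100 (k = (-5 - 5)**2 = (-10)**2 = 100)
(g*k)*17 = (64*100)*17 = 6400*17 = 108800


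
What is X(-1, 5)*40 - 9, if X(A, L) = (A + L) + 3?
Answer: 271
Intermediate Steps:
X(A, L) = 3 + A + L
X(-1, 5)*40 - 9 = (3 - 1 + 5)*40 - 9 = 7*40 - 9 = 280 - 9 = 271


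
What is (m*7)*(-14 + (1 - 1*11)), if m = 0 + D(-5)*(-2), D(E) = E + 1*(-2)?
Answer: -2352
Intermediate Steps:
D(E) = -2 + E (D(E) = E - 2 = -2 + E)
m = 14 (m = 0 + (-2 - 5)*(-2) = 0 - 7*(-2) = 0 + 14 = 14)
(m*7)*(-14 + (1 - 1*11)) = (14*7)*(-14 + (1 - 1*11)) = 98*(-14 + (1 - 11)) = 98*(-14 - 10) = 98*(-24) = -2352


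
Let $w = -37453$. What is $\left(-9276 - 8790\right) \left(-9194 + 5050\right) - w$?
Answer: $74902957$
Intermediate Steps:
$\left(-9276 - 8790\right) \left(-9194 + 5050\right) - w = \left(-9276 - 8790\right) \left(-9194 + 5050\right) - -37453 = \left(-18066\right) \left(-4144\right) + 37453 = 74865504 + 37453 = 74902957$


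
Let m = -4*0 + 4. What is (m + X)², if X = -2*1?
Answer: 4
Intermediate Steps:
X = -2
m = 4 (m = 0 + 4 = 4)
(m + X)² = (4 - 2)² = 2² = 4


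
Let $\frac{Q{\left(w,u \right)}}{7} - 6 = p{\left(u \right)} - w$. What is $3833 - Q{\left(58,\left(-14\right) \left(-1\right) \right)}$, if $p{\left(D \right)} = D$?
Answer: $4099$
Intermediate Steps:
$Q{\left(w,u \right)} = 42 - 7 w + 7 u$ ($Q{\left(w,u \right)} = 42 + 7 \left(u - w\right) = 42 + \left(- 7 w + 7 u\right) = 42 - 7 w + 7 u$)
$3833 - Q{\left(58,\left(-14\right) \left(-1\right) \right)} = 3833 - \left(42 - 406 + 7 \left(\left(-14\right) \left(-1\right)\right)\right) = 3833 - \left(42 - 406 + 7 \cdot 14\right) = 3833 - \left(42 - 406 + 98\right) = 3833 - -266 = 3833 + 266 = 4099$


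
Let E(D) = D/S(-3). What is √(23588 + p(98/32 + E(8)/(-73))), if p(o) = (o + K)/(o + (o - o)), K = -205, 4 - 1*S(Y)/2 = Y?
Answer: √65207970645/1665 ≈ 153.37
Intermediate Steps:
S(Y) = 8 - 2*Y
E(D) = D/14 (E(D) = D/(8 - 2*(-3)) = D/(8 + 6) = D/14)
p(o) = (-205 + o)/o (p(o) = (o - 205)/(o + (o - o)) = (-205 + o)/(o + 0) = (-205 + o)/o)
√(23588 + p(98/32 + E(8)/(-73))) = √(23588 + (-205 + (98/32 + ((1/14)*8)/(-73)))/(98/32 + ((1/14)*8)/(-73))) = √(23588 + (-205 + (98*(1/32) + (4/7)*(-1/73)))/(98*(1/32) + (4/7)*(-1/73))) = √(23588 + (-205 + (49/16 - 4/511))/(49/16 - 4/511)) = √(23588 + (-205 + 24975/8176)/(24975/8176)) = √(23588 + (8176/24975)*(-1651105/8176)) = √(23588 - 330221/4995) = √(117491839/4995) = √65207970645/1665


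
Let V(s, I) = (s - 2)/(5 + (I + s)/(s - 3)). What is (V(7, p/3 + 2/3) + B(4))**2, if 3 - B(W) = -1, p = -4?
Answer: 141376/6241 ≈ 22.653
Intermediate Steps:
B(W) = 4 (B(W) = 3 - 1*(-1) = 3 + 1 = 4)
V(s, I) = (-2 + s)/(5 + (I + s)/(-3 + s))
(V(7, p/3 + 2/3) + B(4))**2 = ((6 + 7**2 - 5*7)/(-15 + (-4/3 + 2/3) + 6*7) + 4)**2 = ((6 + 49 - 35)/(-15 + (-4*1/3 + 2*(1/3)) + 42) + 4)**2 = (20/(-15 + (-4/3 + 2/3) + 42) + 4)**2 = (20/(-15 - 2/3 + 42) + 4)**2 = (20/(79/3) + 4)**2 = ((3/79)*20 + 4)**2 = (60/79 + 4)**2 = (376/79)**2 = 141376/6241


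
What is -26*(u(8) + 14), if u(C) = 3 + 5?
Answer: -572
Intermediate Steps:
u(C) = 8
-26*(u(8) + 14) = -26*(8 + 14) = -26*22 = -572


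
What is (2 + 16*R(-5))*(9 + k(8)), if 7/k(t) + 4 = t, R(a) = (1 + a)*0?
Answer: 43/2 ≈ 21.500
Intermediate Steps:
R(a) = 0
k(t) = 7/(-4 + t)
(2 + 16*R(-5))*(9 + k(8)) = (2 + 16*0)*(9 + 7/(-4 + 8)) = (2 + 0)*(9 + 7/4) = 2*(9 + 7*(¼)) = 2*(9 + 7/4) = 2*(43/4) = 43/2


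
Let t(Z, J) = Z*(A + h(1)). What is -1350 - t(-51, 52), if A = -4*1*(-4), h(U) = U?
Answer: -483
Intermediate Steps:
A = 16 (A = -4*(-4) = 16)
t(Z, J) = 17*Z (t(Z, J) = Z*(16 + 1) = Z*17 = 17*Z)
-1350 - t(-51, 52) = -1350 - 17*(-51) = -1350 - 1*(-867) = -1350 + 867 = -483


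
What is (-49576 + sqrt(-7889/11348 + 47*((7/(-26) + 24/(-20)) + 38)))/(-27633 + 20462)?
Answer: 49576/7171 - sqrt(233445856927985)/2644736510 ≈ 6.9076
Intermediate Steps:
(-49576 + sqrt(-7889/11348 + 47*((7/(-26) + 24/(-20)) + 38)))/(-27633 + 20462) = (-49576 + sqrt(-7889*1/11348 + 47*((7*(-1/26) + 24*(-1/20)) + 38)))/(-7171) = (-49576 + sqrt(-7889/11348 + 47*((-7/26 - 6/5) + 38)))*(-1/7171) = (-49576 + sqrt(-7889/11348 + 47*(-191/130 + 38)))*(-1/7171) = (-49576 + sqrt(-7889/11348 + 47*(4749/130)))*(-1/7171) = (-49576 + sqrt(-7889/11348 + 223203/130))*(-1/7171) = (-49576 + sqrt(1265941037/737620))*(-1/7171) = (-49576 + sqrt(233445856927985)/368810)*(-1/7171) = 49576/7171 - sqrt(233445856927985)/2644736510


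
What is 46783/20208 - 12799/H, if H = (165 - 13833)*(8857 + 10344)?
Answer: 341054303251/147315909104 ≈ 2.3151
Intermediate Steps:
H = -262439268 (H = -13668*19201 = -262439268)
46783/20208 - 12799/H = 46783/20208 - 12799/(-262439268) = 46783*(1/20208) - 12799*(-1/262439268) = 46783/20208 + 12799/262439268 = 341054303251/147315909104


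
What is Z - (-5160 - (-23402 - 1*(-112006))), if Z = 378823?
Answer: 472587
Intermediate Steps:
Z - (-5160 - (-23402 - 1*(-112006))) = 378823 - (-5160 - (-23402 - 1*(-112006))) = 378823 - (-5160 - (-23402 + 112006)) = 378823 - (-5160 - 1*88604) = 378823 - (-5160 - 88604) = 378823 - 1*(-93764) = 378823 + 93764 = 472587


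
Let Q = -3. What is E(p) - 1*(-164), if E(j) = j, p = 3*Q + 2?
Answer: 157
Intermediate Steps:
p = -7 (p = 3*(-3) + 2 = -9 + 2 = -7)
E(p) - 1*(-164) = -7 - 1*(-164) = -7 + 164 = 157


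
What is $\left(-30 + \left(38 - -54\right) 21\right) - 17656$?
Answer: $-15754$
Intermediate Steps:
$\left(-30 + \left(38 - -54\right) 21\right) - 17656 = \left(-30 + \left(38 + 54\right) 21\right) - 17656 = \left(-30 + 92 \cdot 21\right) - 17656 = \left(-30 + 1932\right) - 17656 = 1902 - 17656 = -15754$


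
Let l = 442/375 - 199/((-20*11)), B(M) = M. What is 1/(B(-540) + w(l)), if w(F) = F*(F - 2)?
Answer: -272250000/146967805871 ≈ -0.0018524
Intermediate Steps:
l = 34373/16500 (l = 442*(1/375) - 199/(-220) = 442/375 - 199*(-1/220) = 442/375 + 199/220 = 34373/16500 ≈ 2.0832)
w(F) = F*(-2 + F)
1/(B(-540) + w(l)) = 1/(-540 + 34373*(-2 + 34373/16500)/16500) = 1/(-540 + (34373/16500)*(1373/16500)) = 1/(-540 + 47194129/272250000) = 1/(-146967805871/272250000) = -272250000/146967805871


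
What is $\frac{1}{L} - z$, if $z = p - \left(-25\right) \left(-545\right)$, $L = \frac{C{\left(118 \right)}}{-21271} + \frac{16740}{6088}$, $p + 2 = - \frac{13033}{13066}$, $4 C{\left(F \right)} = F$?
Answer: $\frac{1980434914237054}{145317170947} \approx 13628.0$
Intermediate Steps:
$C{\left(F \right)} = \frac{F}{4}$
$p = - \frac{39165}{13066}$ ($p = -2 - \frac{13033}{13066} = - \frac{39165}{13066} \approx -2.9975$)
$L = \frac{44487118}{16187231}$ ($L = \frac{\frac{1}{4} \cdot 118}{-21271} + \frac{16740}{6088} = \frac{59}{2} \left(- \frac{1}{21271}\right) + 16740 \cdot \frac{1}{6088} = - \frac{59}{42542} + \frac{4185}{1522} = \frac{44487118}{16187231} \approx 2.7483$)
$z = - \frac{178063415}{13066}$ ($z = - \frac{39165}{13066} - \left(-25\right) \left(-545\right) = - \frac{39165}{13066} - 13625 = - \frac{178063415}{13066} \approx -13628.0$)
$\frac{1}{L} - z = \frac{1}{\frac{44487118}{16187231}} - - \frac{178063415}{13066} = \frac{16187231}{44487118} + \frac{178063415}{13066} = \frac{1980434914237054}{145317170947}$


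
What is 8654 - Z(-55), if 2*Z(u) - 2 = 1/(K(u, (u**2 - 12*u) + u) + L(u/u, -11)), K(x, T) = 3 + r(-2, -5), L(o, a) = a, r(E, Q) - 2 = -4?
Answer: 173061/20 ≈ 8653.0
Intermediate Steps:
r(E, Q) = -2 (r(E, Q) = 2 - 4 = -2)
K(x, T) = 1 (K(x, T) = 3 - 2 = 1)
Z(u) = 19/20 (Z(u) = 1 + 1/(2*(1 - 11)) = 1 + (1/2)/(-10) = 1 + (1/2)*(-1/10) = 1 - 1/20 = 19/20)
8654 - Z(-55) = 8654 - 1*19/20 = 8654 - 19/20 = 173061/20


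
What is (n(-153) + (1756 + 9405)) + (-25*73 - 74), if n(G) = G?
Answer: 9109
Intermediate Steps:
(n(-153) + (1756 + 9405)) + (-25*73 - 74) = (-153 + (1756 + 9405)) + (-25*73 - 74) = (-153 + 11161) + (-1825 - 74) = 11008 - 1899 = 9109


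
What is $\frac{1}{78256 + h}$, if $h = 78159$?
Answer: $\frac{1}{156415} \approx 6.3932 \cdot 10^{-6}$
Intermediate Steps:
$\frac{1}{78256 + h} = \frac{1}{78256 + 78159} = \frac{1}{156415}$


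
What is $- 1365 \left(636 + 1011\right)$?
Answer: $-2248155$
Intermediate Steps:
$- 1365 \left(636 + 1011\right) = \left(-1365\right) 1647 = -2248155$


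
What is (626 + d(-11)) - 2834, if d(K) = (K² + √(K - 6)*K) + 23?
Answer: -2064 - 11*I*√17 ≈ -2064.0 - 45.354*I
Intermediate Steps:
d(K) = 23 + K² + K*√(-6 + K) (d(K) = (K² + √(-6 + K)*K) + 23 = (K² + K*√(-6 + K)) + 23 = 23 + K² + K*√(-6 + K))
(626 + d(-11)) - 2834 = (626 + (23 + (-11)² - 11*√(-6 - 11))) - 2834 = (626 + (23 + 121 - 11*I*√17)) - 2834 = (626 + (144 - 11*I*√17)) - 2834 = (770 - 11*I*√17) - 2834 = -2064 - 11*I*√17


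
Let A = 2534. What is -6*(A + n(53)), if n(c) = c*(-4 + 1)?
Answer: -14250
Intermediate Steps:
n(c) = -3*c (n(c) = c*(-3) = -3*c)
-6*(A + n(53)) = -6*(2534 - 3*53) = -6*(2534 - 159) = -6*2375 = -14250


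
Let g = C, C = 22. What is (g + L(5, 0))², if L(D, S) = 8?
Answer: 900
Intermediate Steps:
g = 22
(g + L(5, 0))² = (22 + 8)² = 30² = 900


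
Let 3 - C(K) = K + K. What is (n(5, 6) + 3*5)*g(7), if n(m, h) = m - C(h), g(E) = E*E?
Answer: 1421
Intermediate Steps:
C(K) = 3 - 2*K (C(K) = 3 - (K + K) = 3 - 2*K)
g(E) = E²
n(m, h) = -3 + m + 2*h (n(m, h) = m - (3 - 2*h) = m + (-3 + 2*h) = -3 + m + 2*h)
(n(5, 6) + 3*5)*g(7) = ((-3 + 5 + 2*6) + 3*5)*7² = ((-3 + 5 + 12) + 15)*49 = (14 + 15)*49 = 29*49 = 1421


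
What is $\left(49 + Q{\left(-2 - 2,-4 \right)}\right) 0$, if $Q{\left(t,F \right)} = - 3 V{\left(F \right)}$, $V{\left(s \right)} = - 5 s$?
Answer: $0$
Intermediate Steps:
$Q{\left(t,F \right)} = 15 F$ ($Q{\left(t,F \right)} = - 3 \left(- 5 F\right) = 15 F$)
$\left(49 + Q{\left(-2 - 2,-4 \right)}\right) 0 = \left(49 + 15 \left(-4\right)\right) 0 = \left(49 - 60\right) 0 = \left(-11\right) 0 = 0$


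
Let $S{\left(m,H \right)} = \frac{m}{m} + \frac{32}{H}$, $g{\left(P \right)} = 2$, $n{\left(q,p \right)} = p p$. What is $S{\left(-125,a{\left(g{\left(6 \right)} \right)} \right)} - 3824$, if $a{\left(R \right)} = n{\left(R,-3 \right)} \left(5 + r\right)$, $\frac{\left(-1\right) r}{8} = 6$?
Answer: $- \frac{1479533}{387} \approx -3823.1$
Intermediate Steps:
$n{\left(q,p \right)} = p^{2}$
$r = -48$ ($r = \left(-8\right) 6 = -48$)
$a{\left(R \right)} = -387$ ($a{\left(R \right)} = \left(-3\right)^{2} \left(5 - 48\right) = 9 \left(-43\right) = -387$)
$S{\left(m,H \right)} = 1 + \frac{32}{H}$
$S{\left(-125,a{\left(g{\left(6 \right)} \right)} \right)} - 3824 = \frac{32 - 387}{-387} - 3824 = \left(- \frac{1}{387}\right) \left(-355\right) - 3824 = \frac{355}{387} - 3824 = - \frac{1479533}{387}$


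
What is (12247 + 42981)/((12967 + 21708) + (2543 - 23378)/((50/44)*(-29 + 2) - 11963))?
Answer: 14572515308/9149838545 ≈ 1.5927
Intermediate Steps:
(12247 + 42981)/((12967 + 21708) + (2543 - 23378)/((50/44)*(-29 + 2) - 11963)) = 55228/(34675 - 20835/((50*(1/44))*(-27) - 11963)) = 55228/(34675 - 20835/((25/22)*(-27) - 11963)) = 55228/(34675 - 20835/(-675/22 - 11963)) = 55228/(34675 - 20835/(-263861/22)) = 55228/(34675 - 20835*(-22/263861)) = 55228/(34675 + 458370/263861) = 55228/(9149838545/263861) = 55228*(263861/9149838545) = 14572515308/9149838545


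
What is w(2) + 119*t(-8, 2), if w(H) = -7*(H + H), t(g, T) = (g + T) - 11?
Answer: -2051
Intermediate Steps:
t(g, T) = -11 + T + g (t(g, T) = (T + g) - 11 = -11 + T + g)
w(H) = -14*H
w(2) + 119*t(-8, 2) = -14*2 + 119*(-11 + 2 - 8) = -28 + 119*(-17) = -28 - 2023 = -2051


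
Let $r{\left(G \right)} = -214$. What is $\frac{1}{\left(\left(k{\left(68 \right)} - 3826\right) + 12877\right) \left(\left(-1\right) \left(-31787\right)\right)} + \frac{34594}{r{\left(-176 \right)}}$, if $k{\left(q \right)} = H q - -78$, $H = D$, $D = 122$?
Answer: $- \frac{9580608951968}{59266066825} \approx -161.65$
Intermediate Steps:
$H = 122$
$k{\left(q \right)} = 78 + 122 q$ ($k{\left(q \right)} = 122 q - -78 = 122 q + 78 = 78 + 122 q$)
$\frac{1}{\left(\left(k{\left(68 \right)} - 3826\right) + 12877\right) \left(\left(-1\right) \left(-31787\right)\right)} + \frac{34594}{r{\left(-176 \right)}} = \frac{1}{\left(\left(\left(78 + 122 \cdot 68\right) - 3826\right) + 12877\right) \left(\left(-1\right) \left(-31787\right)\right)} + \frac{34594}{-214} = \frac{1}{\left(\left(\left(78 + 8296\right) - 3826\right) + 12877\right) 31787} + 34594 \left(- \frac{1}{214}\right) = \frac{1}{\left(8374 - 3826\right) + 12877} \cdot \frac{1}{31787} - \frac{17297}{107} = \frac{1}{4548 + 12877} \cdot \frac{1}{31787} - \frac{17297}{107} = \frac{1}{17425} \cdot \frac{1}{31787} - \frac{17297}{107} = \frac{1}{553888475} - \frac{17297}{107} = - \frac{9580608951968}{59266066825}$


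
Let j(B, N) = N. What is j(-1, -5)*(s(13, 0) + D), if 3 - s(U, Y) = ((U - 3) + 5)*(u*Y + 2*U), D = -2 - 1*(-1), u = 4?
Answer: 1940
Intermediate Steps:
D = -1 (D = -2 + 1 = -1)
s(U, Y) = 3 - (2 + U)*(2*U + 4*Y) (s(U, Y) = 3 - ((U - 3) + 5)*(4*Y + 2*U) = 3 - ((-3 + U) + 5)*(2*U + 4*Y) = 3 - (2 + U)*(2*U + 4*Y))
j(-1, -5)*(s(13, 0) + D) = -5*((3 - 8*0 - 4*13 - 2*13² - 4*13*0) - 1) = -5*((3 + 0 - 52 - 2*169 + 0) - 1) = -5*((3 + 0 - 52 - 338 + 0) - 1) = -5*(-387 - 1) = -5*(-388) = 1940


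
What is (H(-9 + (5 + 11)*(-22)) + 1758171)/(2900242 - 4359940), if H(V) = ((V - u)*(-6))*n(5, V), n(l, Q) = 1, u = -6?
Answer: -586767/486566 ≈ -1.2059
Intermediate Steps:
H(V) = -36 - 6*V (H(V) = ((V - 1*(-6))*(-6))*1 = ((V + 6)*(-6))*1 = ((6 + V)*(-6))*1 = (-36 - 6*V)*1 = -36 - 6*V)
(H(-9 + (5 + 11)*(-22)) + 1758171)/(2900242 - 4359940) = ((-36 - 6*(-9 + (5 + 11)*(-22))) + 1758171)/(2900242 - 4359940) = ((-36 - 6*(-9 + 16*(-22))) + 1758171)/(-1459698) = ((-36 - 6*(-9 - 352)) + 1758171)*(-1/1459698) = ((-36 - 6*(-361)) + 1758171)*(-1/1459698) = ((-36 + 2166) + 1758171)*(-1/1459698) = (2130 + 1758171)*(-1/1459698) = 1760301*(-1/1459698) = -586767/486566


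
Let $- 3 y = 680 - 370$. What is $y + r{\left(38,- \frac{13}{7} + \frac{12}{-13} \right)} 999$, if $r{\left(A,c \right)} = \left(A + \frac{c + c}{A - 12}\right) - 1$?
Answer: $\frac{130056716}{3549} \approx 36646.0$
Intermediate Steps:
$y = - \frac{310}{3}$ ($y = - \frac{680 - 370}{3} = \left(- \frac{1}{3}\right) 310 = - \frac{310}{3} \approx -103.33$)
$r{\left(A,c \right)} = -1 + A + \frac{2 c}{-12 + A}$ ($r{\left(A,c \right)} = \left(A + \frac{2 c}{-12 + A}\right) - 1 = -1 + A + \frac{2 c}{-12 + A}$)
$y + r{\left(38,- \frac{13}{7} + \frac{12}{-13} \right)} 999 = - \frac{310}{3} + \frac{12 + 38^{2} - 494 + 2 \left(- \frac{13}{7} + \frac{12}{-13}\right)}{-12 + 38} \cdot 999 = - \frac{310}{3} + \frac{12 + 1444 - 494 + 2 \left(\left(-13\right) \frac{1}{7} + 12 \left(- \frac{1}{13}\right)\right)}{26} \cdot 999 = - \frac{310}{3} + \frac{12 + 1444 - 494 + 2 \left(- \frac{13}{7} - \frac{12}{13}\right)}{26} \cdot 999 = - \frac{310}{3} + \frac{12 + 1444 - 494 + 2 \left(- \frac{253}{91}\right)}{26} \cdot 999 = - \frac{310}{3} + \frac{12 + 1444 - 494 - \frac{506}{91}}{26} \cdot 999 = - \frac{310}{3} + \frac{1}{26} \cdot \frac{87036}{91} \cdot 999 = - \frac{310}{3} + \frac{43518}{1183} \cdot 999 = - \frac{310}{3} + \frac{43474482}{1183} = \frac{130056716}{3549}$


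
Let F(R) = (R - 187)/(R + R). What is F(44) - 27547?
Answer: -220389/8 ≈ -27549.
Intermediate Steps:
F(R) = (-187 + R)/(2*R) (F(R) = (-187 + R)/((2*R)) = (-187 + R)*(1/(2*R)) = (-187 + R)/(2*R))
F(44) - 27547 = (½)*(-187 + 44)/44 - 27547 = (½)*(1/44)*(-143) - 27547 = -13/8 - 27547 = -220389/8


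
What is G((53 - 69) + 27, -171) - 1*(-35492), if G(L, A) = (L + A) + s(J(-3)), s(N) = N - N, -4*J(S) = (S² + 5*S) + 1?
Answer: 35332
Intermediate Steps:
J(S) = -¼ - 5*S/4 - S²/4 (J(S) = -((S² + 5*S) + 1)/4 = -(1 + S² + 5*S)/4 = -¼ - 5*S/4 - S²/4)
s(N) = 0
G(L, A) = A + L (G(L, A) = (L + A) + 0 = (A + L) + 0 = A + L)
G((53 - 69) + 27, -171) - 1*(-35492) = (-171 + ((53 - 69) + 27)) - 1*(-35492) = (-171 + (-16 + 27)) + 35492 = (-171 + 11) + 35492 = -160 + 35492 = 35332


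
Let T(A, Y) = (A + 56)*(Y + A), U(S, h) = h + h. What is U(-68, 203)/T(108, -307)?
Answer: -203/16318 ≈ -0.012440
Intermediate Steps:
U(S, h) = 2*h
T(A, Y) = (56 + A)*(A + Y)
U(-68, 203)/T(108, -307) = (2*203)/(108**2 + 56*108 + 56*(-307) + 108*(-307)) = 406/(11664 + 6048 - 17192 - 33156) = 406/(-32636) = 406*(-1/32636) = -203/16318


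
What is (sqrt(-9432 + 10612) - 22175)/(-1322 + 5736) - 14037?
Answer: -61981493/4414 + sqrt(295)/2207 ≈ -14042.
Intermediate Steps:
(sqrt(-9432 + 10612) - 22175)/(-1322 + 5736) - 14037 = (sqrt(1180) - 22175)/4414 - 14037 = (2*sqrt(295) - 22175)*(1/4414) - 14037 = (-22175 + 2*sqrt(295))*(1/4414) - 14037 = (-22175/4414 + sqrt(295)/2207) - 14037 = -61981493/4414 + sqrt(295)/2207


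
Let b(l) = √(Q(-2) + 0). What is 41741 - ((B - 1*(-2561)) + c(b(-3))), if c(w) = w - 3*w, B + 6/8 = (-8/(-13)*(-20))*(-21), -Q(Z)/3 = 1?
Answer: 2023959/52 + 2*I*√3 ≈ 38922.0 + 3.4641*I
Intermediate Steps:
Q(Z) = -3 (Q(Z) = -3*1 = -3)
b(l) = I*√3 (b(l) = √(-3 + 0) = √(-3) = I*√3)
B = 13401/52 (B = -¾ + (-8/(-13)*(-20))*(-21) = -¾ + (-8*(-1/13)*(-20))*(-21) = -¾ + ((8/13)*(-20))*(-21) = -¾ - 160/13*(-21) = -¾ + 3360/13 = 13401/52 ≈ 257.71)
c(w) = -2*w
41741 - ((B - 1*(-2561)) + c(b(-3))) = 41741 - ((13401/52 - 1*(-2561)) - 2*I*√3) = 41741 - ((13401/52 + 2561) - 2*I*√3) = 41741 - (146573/52 - 2*I*√3) = 41741 + (-146573/52 + 2*I*√3) = 2023959/52 + 2*I*√3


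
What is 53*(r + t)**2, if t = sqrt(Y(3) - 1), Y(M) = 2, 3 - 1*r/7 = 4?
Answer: 1908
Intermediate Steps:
r = -7 (r = 21 - 7*4 = 21 - 28 = -7)
t = 1 (t = sqrt(2 - 1) = sqrt(1) = 1)
53*(r + t)**2 = 53*(-7 + 1)**2 = 53*(-6)**2 = 53*36 = 1908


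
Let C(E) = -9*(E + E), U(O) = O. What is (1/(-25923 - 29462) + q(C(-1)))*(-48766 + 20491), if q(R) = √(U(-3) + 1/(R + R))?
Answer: 5655/11077 - 9425*I*√107/2 ≈ 0.51052 - 48747.0*I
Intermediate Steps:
C(E) = -18*E
q(R) = √(-3 + 1/(2*R)) (q(R) = √(-3 + 1/(R + R)) = √(-3 + 1/(2*R)))
(1/(-25923 - 29462) + q(C(-1)))*(-48766 + 20491) = (1/(-25923 - 29462) + √(-12 + 2/((-18*(-1))))/2)*(-48766 + 20491) = (1/(-55385) + √(-12 + 2/18)/2)*(-28275) = (-1/55385 + √(-12 + 2*(1/18))/2)*(-28275) = (-1/55385 + √(-12 + ⅑)/2)*(-28275) = (-1/55385 + √(-107/9)/2)*(-28275) = (-1/55385 + (I*√107/3)/2)*(-28275) = (-1/55385 + I*√107/6)*(-28275) = 5655/11077 - 9425*I*√107/2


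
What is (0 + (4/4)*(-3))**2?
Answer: 9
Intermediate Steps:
(0 + (4/4)*(-3))**2 = (0 + ((1/4)*4)*(-3))**2 = (0 + 1*(-3))**2 = (0 - 3)**2 = (-3)**2 = 9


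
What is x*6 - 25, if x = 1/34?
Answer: -422/17 ≈ -24.824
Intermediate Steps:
x = 1/34 ≈ 0.029412
x*6 - 25 = (1/34)*6 - 25 = 3/17 - 25 = -422/17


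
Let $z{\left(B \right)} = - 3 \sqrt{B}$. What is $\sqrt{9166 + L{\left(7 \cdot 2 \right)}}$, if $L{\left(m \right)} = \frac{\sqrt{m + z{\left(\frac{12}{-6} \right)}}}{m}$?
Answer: $\frac{\sqrt{1796536 + 14 \sqrt{14 - 3 i \sqrt{2}}}}{14} \approx 95.741 - 0.00020915 i$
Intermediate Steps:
$L{\left(m \right)} = \frac{\sqrt{m - 3 i \sqrt{2}}}{m}$ ($L{\left(m \right)} = \frac{\sqrt{m - 3 \sqrt{\frac{12}{-6}}}}{m} = \frac{\sqrt{m - 3 \sqrt{12 \left(- \frac{1}{6}\right)}}}{m} = \frac{\sqrt{m - 3 \sqrt{-2}}}{m} = \frac{\sqrt{m - 3 i \sqrt{2}}}{m}$)
$\sqrt{9166 + L{\left(7 \cdot 2 \right)}} = \sqrt{9166 + \frac{\sqrt{7 \cdot 2 - 3 i \sqrt{2}}}{7 \cdot 2}} = \sqrt{9166 + \frac{\sqrt{14 - 3 i \sqrt{2}}}{14}}$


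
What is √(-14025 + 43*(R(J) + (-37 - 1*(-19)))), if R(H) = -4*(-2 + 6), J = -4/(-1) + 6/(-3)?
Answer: I*√15487 ≈ 124.45*I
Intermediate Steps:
J = 2 (J = -4*(-1) + 6*(-⅓) = 4 - 2 = 2)
R(H) = -16 (R(H) = -4*4 = -16)
√(-14025 + 43*(R(J) + (-37 - 1*(-19)))) = √(-14025 + 43*(-16 + (-37 - 1*(-19)))) = √(-14025 + 43*(-16 + (-37 + 19))) = √(-14025 + 43*(-16 - 18)) = √(-14025 + 43*(-34)) = √(-14025 - 1462) = √(-15487) = I*√15487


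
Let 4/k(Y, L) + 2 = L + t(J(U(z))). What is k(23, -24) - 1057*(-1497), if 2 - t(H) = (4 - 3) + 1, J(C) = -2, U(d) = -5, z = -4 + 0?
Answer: 20570275/13 ≈ 1.5823e+6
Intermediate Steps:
z = -4
t(H) = 0 (t(H) = 2 - ((4 - 3) + 1) = 2 - (1 + 1) = 2 - 1*2 = 2 - 2 = 0)
k(Y, L) = 4/(-2 + L) (k(Y, L) = 4/(-2 + (L + 0)) = 4/(-2 + L))
k(23, -24) - 1057*(-1497) = 4/(-2 - 24) - 1057*(-1497) = 4/(-26) + 1582329 = 4*(-1/26) + 1582329 = -2/13 + 1582329 = 20570275/13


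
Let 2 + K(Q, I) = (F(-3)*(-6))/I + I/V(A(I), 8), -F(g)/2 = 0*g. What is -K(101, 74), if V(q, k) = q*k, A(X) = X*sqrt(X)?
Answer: 2 - sqrt(74)/592 ≈ 1.9855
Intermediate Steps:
F(g) = 0 (F(g) = -0*g = -2*0 = 0)
A(X) = X**(3/2)
V(q, k) = k*q
K(Q, I) = -2 + 1/(8*sqrt(I)) (K(Q, I) = -2 + ((0*(-6))/I + I/((8*I**(3/2)))) = -2 + (0/I + I*(1/(8*I**(3/2)))) = -2 + (0 + 1/(8*sqrt(I))) = -2 + 1/(8*sqrt(I)))
-K(101, 74) = -(-2 + 1/(8*sqrt(74))) = -(-2 + (sqrt(74)/74)/8) = -(-2 + sqrt(74)/592) = 2 - sqrt(74)/592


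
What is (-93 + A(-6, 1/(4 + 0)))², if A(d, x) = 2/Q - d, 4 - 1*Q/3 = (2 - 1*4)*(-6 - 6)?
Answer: 6817321/900 ≈ 7574.8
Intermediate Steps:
Q = -60 (Q = 12 - 3*(2 - 1*4)*(-6 - 6) = 12 - 3*(2 - 4)*(-12) = 12 - (-6)*(-12) = 12 - 3*24 = 12 - 72 = -60)
A(d, x) = -1/30 - d (A(d, x) = 2/(-60) - d = 2*(-1/60) - d = -1/30 - d)
(-93 + A(-6, 1/(4 + 0)))² = (-93 + (-1/30 - 1*(-6)))² = (-93 + (-1/30 + 6))² = (-93 + 179/30)² = (-2611/30)² = 6817321/900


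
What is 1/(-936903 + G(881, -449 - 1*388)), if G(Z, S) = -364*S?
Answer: -1/632235 ≈ -1.5817e-6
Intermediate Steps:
1/(-936903 + G(881, -449 - 1*388)) = 1/(-936903 - 364*(-449 - 1*388)) = 1/(-936903 - 364*(-449 - 388)) = 1/(-936903 - 364*(-837)) = 1/(-936903 + 304668) = 1/(-632235) = -1/632235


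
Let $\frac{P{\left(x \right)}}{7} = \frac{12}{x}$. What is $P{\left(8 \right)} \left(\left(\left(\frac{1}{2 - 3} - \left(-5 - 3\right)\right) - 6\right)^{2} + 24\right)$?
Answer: $\frac{525}{2} \approx 262.5$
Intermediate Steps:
$P{\left(x \right)} = \frac{84}{x}$ ($P{\left(x \right)} = 7 \frac{12}{x} = \frac{84}{x}$)
$P{\left(8 \right)} \left(\left(\left(\frac{1}{2 - 3} - \left(-5 - 3\right)\right) - 6\right)^{2} + 24\right) = \frac{84}{8} \left(\left(\left(\frac{1}{2 - 3} - \left(-5 - 3\right)\right) - 6\right)^{2} + 24\right) = 84 \cdot \frac{1}{8} \left(\left(\left(\frac{1}{-1} - -8\right) - 6\right)^{2} + 24\right) = \frac{21 \left(\left(\left(-1 + 8\right) - 6\right)^{2} + 24\right)}{2} = \frac{21 \left(\left(7 - 6\right)^{2} + 24\right)}{2} = \frac{21 \left(1^{2} + 24\right)}{2} = \frac{21 \left(1 + 24\right)}{2} = \frac{21}{2} \cdot 25 = \frac{525}{2}$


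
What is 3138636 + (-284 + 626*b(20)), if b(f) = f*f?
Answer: 3388752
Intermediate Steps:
b(f) = f²
3138636 + (-284 + 626*b(20)) = 3138636 + (-284 + 626*20²) = 3138636 + (-284 + 626*400) = 3138636 + (-284 + 250400) = 3138636 + 250116 = 3388752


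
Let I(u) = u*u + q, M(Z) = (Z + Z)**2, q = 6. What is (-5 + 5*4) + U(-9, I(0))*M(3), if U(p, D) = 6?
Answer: 231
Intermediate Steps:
M(Z) = 4*Z**2 (M(Z) = (2*Z)**2 = 4*Z**2)
I(u) = 6 + u**2 (I(u) = u*u + 6 = u**2 + 6 = 6 + u**2)
(-5 + 5*4) + U(-9, I(0))*M(3) = (-5 + 5*4) + 6*(4*3**2) = (-5 + 20) + 6*(4*9) = 15 + 6*36 = 15 + 216 = 231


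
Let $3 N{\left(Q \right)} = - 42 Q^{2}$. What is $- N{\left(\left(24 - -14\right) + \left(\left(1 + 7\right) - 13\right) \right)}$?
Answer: $15246$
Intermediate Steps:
$N{\left(Q \right)} = - 14 Q^{2}$ ($N{\left(Q \right)} = \frac{\left(-42\right) Q^{2}}{3} = - 14 Q^{2}$)
$- N{\left(\left(24 - -14\right) + \left(\left(1 + 7\right) - 13\right) \right)} = - \left(-14\right) \left(\left(24 - -14\right) + \left(\left(1 + 7\right) - 13\right)\right)^{2} = - \left(-14\right) \left(\left(24 + 14\right) + \left(8 - 13\right)\right)^{2} = - \left(-14\right) \left(38 - 5\right)^{2} = - \left(-14\right) 33^{2} = - \left(-14\right) 1089 = \left(-1\right) \left(-15246\right) = 15246$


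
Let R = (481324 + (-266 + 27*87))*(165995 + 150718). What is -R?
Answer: -153101281191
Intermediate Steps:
R = 153101281191 (R = (481324 + (-266 + 2349))*316713 = (481324 + 2083)*316713 = 483407*316713 = 153101281191)
-R = -1*153101281191 = -153101281191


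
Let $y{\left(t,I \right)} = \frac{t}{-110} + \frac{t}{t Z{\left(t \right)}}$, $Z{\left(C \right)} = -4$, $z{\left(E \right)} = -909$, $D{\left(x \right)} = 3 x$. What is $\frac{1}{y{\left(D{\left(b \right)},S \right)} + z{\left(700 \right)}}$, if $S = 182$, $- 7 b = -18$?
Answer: $- \frac{1540}{1400353} \approx -0.0010997$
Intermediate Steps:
$b = \frac{18}{7}$ ($b = \left(- \frac{1}{7}\right) \left(-18\right) = \frac{18}{7} \approx 2.5714$)
$y{\left(t,I \right)} = - \frac{1}{4} - \frac{t}{110}$ ($y{\left(t,I \right)} = \frac{t}{-110} + \frac{t}{t \left(-4\right)} = t \left(- \frac{1}{110}\right) + \frac{t}{\left(-4\right) t} = - \frac{t}{110} + t \left(- \frac{1}{4 t}\right) = - \frac{t}{110} - \frac{1}{4} = - \frac{1}{4} - \frac{t}{110}$)
$\frac{1}{y{\left(D{\left(b \right)},S \right)} + z{\left(700 \right)}} = \frac{1}{\left(- \frac{1}{4} - \frac{3 \cdot \frac{18}{7}}{110}\right) - 909} = \frac{1}{\left(- \frac{1}{4} - \frac{27}{385}\right) - 909} = \frac{1}{- \frac{493}{1540} - 909} = \frac{1}{- \frac{1400353}{1540}} = - \frac{1540}{1400353}$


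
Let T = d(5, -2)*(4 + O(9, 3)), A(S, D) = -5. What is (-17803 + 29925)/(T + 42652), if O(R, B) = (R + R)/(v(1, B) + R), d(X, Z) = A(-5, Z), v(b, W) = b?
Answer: 12122/42623 ≈ 0.28440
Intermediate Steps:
d(X, Z) = -5
O(R, B) = 2*R/(1 + R) (O(R, B) = (R + R)/(1 + R) = (2*R)/(1 + R) = 2*R/(1 + R))
T = -29 (T = -5*(4 + 2*9/(1 + 9)) = -5*(4 + 2*9/10) = -5*(4 + 2*9*(⅒)) = -5*(4 + 9/5) = -5*29/5 = -29)
(-17803 + 29925)/(T + 42652) = (-17803 + 29925)/(-29 + 42652) = 12122/42623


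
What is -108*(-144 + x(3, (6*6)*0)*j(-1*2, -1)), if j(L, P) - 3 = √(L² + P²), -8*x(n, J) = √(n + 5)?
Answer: 15552 + 27*√2*(3 + √5) ≈ 15752.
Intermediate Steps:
x(n, J) = -√(5 + n)/8 (x(n, J) = -√(n + 5)/8 = -√(5 + n)/8)
j(L, P) = 3 + √(L² + P²)
-108*(-144 + x(3, (6*6)*0)*j(-1*2, -1)) = -108*(-144 + (-√(5 + 3)/8)*(3 + √((-1*2)² + (-1)²))) = -108*(-144 + (-√2/4)*(3 + √((-2)² + 1))) = -108*(-144 + (-√2/4)*(3 + √(4 + 1))) = -108*(-144 + (-√2/4)*(3 + √5)) = -108*(-144 - √2*(3 + √5)/4) = 15552 + 27*√2*(3 + √5)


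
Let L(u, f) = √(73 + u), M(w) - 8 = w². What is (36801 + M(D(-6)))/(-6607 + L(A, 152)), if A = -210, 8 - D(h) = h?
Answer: -81497345/14550862 - 12335*I*√137/14550862 ≈ -5.6009 - 0.0099223*I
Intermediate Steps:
D(h) = 8 - h
M(w) = 8 + w²
(36801 + M(D(-6)))/(-6607 + L(A, 152)) = (36801 + (8 + (8 - 1*(-6))²))/(-6607 + √(73 - 210)) = (36801 + (8 + (8 + 6)²))/(-6607 + √(-137)) = (36801 + (8 + 14²))/(-6607 + I*√137) = (36801 + (8 + 196))/(-6607 + I*√137) = (36801 + 204)/(-6607 + I*√137) = 37005/(-6607 + I*√137)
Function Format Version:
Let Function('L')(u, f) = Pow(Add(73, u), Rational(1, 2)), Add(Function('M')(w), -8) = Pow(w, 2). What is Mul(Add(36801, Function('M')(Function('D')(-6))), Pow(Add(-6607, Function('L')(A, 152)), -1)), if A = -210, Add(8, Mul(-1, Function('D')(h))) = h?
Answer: Add(Rational(-81497345, 14550862), Mul(Rational(-12335, 14550862), I, Pow(137, Rational(1, 2)))) ≈ Add(-5.6009, Mul(-0.0099223, I))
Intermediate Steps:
Function('D')(h) = Add(8, Mul(-1, h))
Function('M')(w) = Add(8, Pow(w, 2))
Mul(Add(36801, Function('M')(Function('D')(-6))), Pow(Add(-6607, Function('L')(A, 152)), -1)) = Mul(Add(36801, Add(8, Pow(Add(8, Mul(-1, -6)), 2))), Pow(Add(-6607, Pow(Add(73, -210), Rational(1, 2))), -1)) = Mul(Add(36801, Add(8, Pow(Add(8, 6), 2))), Pow(Add(-6607, Pow(-137, Rational(1, 2))), -1)) = Mul(Add(36801, Add(8, Pow(14, 2))), Pow(Add(-6607, Mul(I, Pow(137, Rational(1, 2)))), -1)) = Mul(Add(36801, Add(8, 196)), Pow(Add(-6607, Mul(I, Pow(137, Rational(1, 2)))), -1)) = Mul(Add(36801, 204), Pow(Add(-6607, Mul(I, Pow(137, Rational(1, 2)))), -1)) = Mul(37005, Pow(Add(-6607, Mul(I, Pow(137, Rational(1, 2)))), -1))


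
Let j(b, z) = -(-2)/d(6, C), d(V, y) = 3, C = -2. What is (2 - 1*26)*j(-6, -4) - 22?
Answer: -38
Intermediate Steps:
j(b, z) = ⅔ (j(b, z) = -(-2)/3 = -1*(-⅔) = ⅔)
(2 - 1*26)*j(-6, -4) - 22 = (2 - 1*26)*(⅔) - 22 = (2 - 26)*(⅔) - 22 = -24*⅔ - 22 = -16 - 22 = -38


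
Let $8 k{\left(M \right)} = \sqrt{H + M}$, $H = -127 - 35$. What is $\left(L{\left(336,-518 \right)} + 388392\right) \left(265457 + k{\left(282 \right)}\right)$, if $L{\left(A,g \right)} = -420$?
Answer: $102989883204 + 96993 \sqrt{30} \approx 1.0299 \cdot 10^{11}$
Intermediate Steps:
$H = -162$
$k{\left(M \right)} = \frac{\sqrt{-162 + M}}{8}$
$\left(L{\left(336,-518 \right)} + 388392\right) \left(265457 + k{\left(282 \right)}\right) = \left(-420 + 388392\right) \left(265457 + \frac{\sqrt{-162 + 282}}{8}\right) = 387972 \left(265457 + \frac{\sqrt{120}}{8}\right) = 387972 \left(265457 + \frac{2 \sqrt{30}}{8}\right) = 387972 \left(265457 + \frac{\sqrt{30}}{4}\right) = 102989883204 + 96993 \sqrt{30}$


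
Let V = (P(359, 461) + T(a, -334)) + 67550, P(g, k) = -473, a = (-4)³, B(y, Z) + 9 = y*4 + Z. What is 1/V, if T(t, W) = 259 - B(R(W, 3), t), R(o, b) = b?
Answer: 1/67397 ≈ 1.4837e-5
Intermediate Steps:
B(y, Z) = -9 + Z + 4*y (B(y, Z) = -9 + (y*4 + Z) = -9 + (4*y + Z) = -9 + (Z + 4*y) = -9 + Z + 4*y)
a = -64
T(t, W) = 256 - t (T(t, W) = 259 - (-9 + t + 4*3) = 259 - (-9 + t + 12) = 259 - (3 + t) = 259 + (-3 - t) = 256 - t)
V = 67397 (V = (-473 + (256 - 1*(-64))) + 67550 = (-473 + (256 + 64)) + 67550 = (-473 + 320) + 67550 = -153 + 67550 = 67397)
1/V = 1/67397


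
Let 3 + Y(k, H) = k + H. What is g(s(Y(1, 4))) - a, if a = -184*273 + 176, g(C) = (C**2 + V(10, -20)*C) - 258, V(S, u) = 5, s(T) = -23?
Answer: 50212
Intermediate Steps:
Y(k, H) = -3 + H + k (Y(k, H) = -3 + (k + H) = -3 + (H + k) = -3 + H + k)
g(C) = -258 + C**2 + 5*C (g(C) = (C**2 + 5*C) - 258 = -258 + C**2 + 5*C)
a = -50056 (a = -50232 + 176 = -50056)
g(s(Y(1, 4))) - a = (-258 + (-23)**2 + 5*(-23)) - 1*(-50056) = (-258 + 529 - 115) + 50056 = 156 + 50056 = 50212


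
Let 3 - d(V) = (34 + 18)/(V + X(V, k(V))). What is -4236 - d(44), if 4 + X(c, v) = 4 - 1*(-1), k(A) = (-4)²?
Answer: -190703/45 ≈ -4237.8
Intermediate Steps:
k(A) = 16
X(c, v) = 1 (X(c, v) = -4 + (4 - 1*(-1)) = -4 + (4 + 1) = -4 + 5 = 1)
d(V) = 3 - 52/(1 + V) (d(V) = 3 - (34 + 18)/(V + 1) = 3 - 52/(1 + V))
-4236 - d(44) = -4236 - (-49 + 3*44)/(1 + 44) = -4236 - (-49 + 132)/45 = -4236 - 83/45 = -190703/45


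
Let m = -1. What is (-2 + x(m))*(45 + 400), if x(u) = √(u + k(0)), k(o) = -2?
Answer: -890 + 445*I*√3 ≈ -890.0 + 770.76*I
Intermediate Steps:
x(u) = √(-2 + u) (x(u) = √(u - 2) = √(-2 + u))
(-2 + x(m))*(45 + 400) = (-2 + √(-2 - 1))*(45 + 400) = (-2 + √(-3))*445 = (-2 + I*√3)*445 = -890 + 445*I*√3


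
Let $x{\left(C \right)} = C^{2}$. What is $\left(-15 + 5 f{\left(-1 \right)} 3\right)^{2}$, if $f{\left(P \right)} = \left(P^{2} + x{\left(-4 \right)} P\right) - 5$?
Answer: $99225$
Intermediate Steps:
$f{\left(P \right)} = -5 + P^{2} + 16 P$ ($f{\left(P \right)} = \left(P^{2} + \left(-4\right)^{2} P\right) - 5 = \left(P^{2} + 16 P\right) - 5 = -5 + P^{2} + 16 P$)
$\left(-15 + 5 f{\left(-1 \right)} 3\right)^{2} = \left(-15 + 5 \left(-5 + \left(-1\right)^{2} + 16 \left(-1\right)\right) 3\right)^{2} = \left(-15 + 5 \left(-5 + 1 - 16\right) 3\right)^{2} = \left(-15 + 5 \left(-20\right) 3\right)^{2} = \left(-15 - 300\right)^{2} = \left(-315\right)^{2} = 99225$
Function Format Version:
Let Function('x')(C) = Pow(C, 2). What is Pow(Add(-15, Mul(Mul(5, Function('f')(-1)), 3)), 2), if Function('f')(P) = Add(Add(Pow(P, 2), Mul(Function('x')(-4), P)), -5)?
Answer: 99225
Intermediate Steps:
Function('f')(P) = Add(-5, Pow(P, 2), Mul(16, P)) (Function('f')(P) = Add(Add(Pow(P, 2), Mul(Pow(-4, 2), P)), -5) = Add(Add(Pow(P, 2), Mul(16, P)), -5) = Add(-5, Pow(P, 2), Mul(16, P)))
Pow(Add(-15, Mul(Mul(5, Function('f')(-1)), 3)), 2) = Pow(Add(-15, Mul(Mul(5, Add(-5, Pow(-1, 2), Mul(16, -1))), 3)), 2) = Pow(Add(-15, Mul(Mul(5, Add(-5, 1, -16)), 3)), 2) = Pow(Add(-15, Mul(Mul(5, -20), 3)), 2) = Pow(Add(-15, Mul(-100, 3)), 2) = Pow(Add(-15, -300), 2) = Pow(-315, 2) = 99225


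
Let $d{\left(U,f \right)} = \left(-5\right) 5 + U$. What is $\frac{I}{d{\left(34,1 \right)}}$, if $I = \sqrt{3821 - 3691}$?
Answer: $\frac{\sqrt{130}}{9} \approx 1.2669$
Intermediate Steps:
$d{\left(U,f \right)} = -25 + U$
$I = \sqrt{130} \approx 11.402$
$\frac{I}{d{\left(34,1 \right)}} = \frac{\sqrt{130}}{-25 + 34} = \frac{\sqrt{130}}{9}$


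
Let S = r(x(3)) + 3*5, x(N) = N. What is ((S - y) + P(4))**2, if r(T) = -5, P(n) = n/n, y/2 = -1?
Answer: 169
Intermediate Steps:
y = -2 (y = 2*(-1) = -2)
P(n) = 1
S = 10 (S = -5 + 3*5 = -5 + 15 = 10)
((S - y) + P(4))**2 = ((10 - 1*(-2)) + 1)**2 = ((10 + 2) + 1)**2 = (12 + 1)**2 = 13**2 = 169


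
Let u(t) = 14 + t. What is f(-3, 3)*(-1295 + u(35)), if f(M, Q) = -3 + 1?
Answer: 2492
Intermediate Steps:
f(M, Q) = -2
f(-3, 3)*(-1295 + u(35)) = -2*(-1295 + (14 + 35)) = -2*(-1295 + 49) = -2*(-1246) = 2492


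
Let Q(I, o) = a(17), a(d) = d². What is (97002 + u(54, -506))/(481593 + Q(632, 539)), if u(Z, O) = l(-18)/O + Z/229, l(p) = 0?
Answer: 11106756/55175489 ≈ 0.20130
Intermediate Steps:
Q(I, o) = 289 (Q(I, o) = 17² = 289)
u(Z, O) = Z/229 (u(Z, O) = 0/O + Z/229 = 0 + Z*(1/229) = 0 + Z/229 = Z/229)
(97002 + u(54, -506))/(481593 + Q(632, 539)) = (97002 + (1/229)*54)/(481593 + 289) = (97002 + 54/229)/481882 = (22213512/229)*(1/481882) = 11106756/55175489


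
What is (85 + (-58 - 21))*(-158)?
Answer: -948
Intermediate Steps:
(85 + (-58 - 21))*(-158) = (85 - 79)*(-158) = 6*(-158) = -948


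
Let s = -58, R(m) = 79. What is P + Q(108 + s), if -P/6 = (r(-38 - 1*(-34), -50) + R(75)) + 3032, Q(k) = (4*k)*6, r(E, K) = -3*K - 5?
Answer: -18336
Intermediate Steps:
r(E, K) = -5 - 3*K
Q(k) = 24*k
P = -19536 (P = -6*(((-5 - 3*(-50)) + 79) + 3032) = -6*(((-5 + 150) + 79) + 3032) = -6*((145 + 79) + 3032) = -6*(224 + 3032) = -6*3256 = -19536)
P + Q(108 + s) = -19536 + 24*(108 - 58) = -19536 + 24*50 = -19536 + 1200 = -18336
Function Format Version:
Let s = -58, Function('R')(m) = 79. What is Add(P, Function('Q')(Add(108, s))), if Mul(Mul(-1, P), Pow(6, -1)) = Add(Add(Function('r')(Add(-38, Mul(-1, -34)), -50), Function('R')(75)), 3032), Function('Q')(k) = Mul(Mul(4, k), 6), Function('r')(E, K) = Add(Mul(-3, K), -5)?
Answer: -18336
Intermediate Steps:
Function('r')(E, K) = Add(-5, Mul(-3, K))
Function('Q')(k) = Mul(24, k)
P = -19536 (P = Mul(-6, Add(Add(Add(-5, Mul(-3, -50)), 79), 3032)) = Mul(-6, Add(Add(Add(-5, 150), 79), 3032)) = Mul(-6, Add(Add(145, 79), 3032)) = Mul(-6, Add(224, 3032)) = Mul(-6, 3256) = -19536)
Add(P, Function('Q')(Add(108, s))) = Add(-19536, Mul(24, Add(108, -58))) = Add(-19536, Mul(24, 50)) = Add(-19536, 1200) = -18336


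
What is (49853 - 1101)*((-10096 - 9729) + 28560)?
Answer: 425848720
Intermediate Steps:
(49853 - 1101)*((-10096 - 9729) + 28560) = 48752*(-19825 + 28560) = 48752*8735 = 425848720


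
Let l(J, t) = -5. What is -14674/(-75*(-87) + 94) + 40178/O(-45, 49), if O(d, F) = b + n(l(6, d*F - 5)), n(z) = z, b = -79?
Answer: -133585399/277998 ≈ -480.53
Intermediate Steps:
O(d, F) = -84 (O(d, F) = -79 - 5 = -84)
-14674/(-75*(-87) + 94) + 40178/O(-45, 49) = -14674/(-75*(-87) + 94) + 40178/(-84) = -14674/(6525 + 94) + 40178*(-1/84) = -14674/6619 - 20089/42 = -133585399/277998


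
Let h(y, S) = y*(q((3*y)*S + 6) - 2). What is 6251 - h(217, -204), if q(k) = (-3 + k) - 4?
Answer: 28825370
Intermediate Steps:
q(k) = -7 + k
h(y, S) = y*(-3 + 3*S*y) (h(y, S) = y*((-7 + ((3*y)*S + 6)) - 2) = y*((-7 + (3*S*y + 6)) - 2) = y*((-7 + (6 + 3*S*y)) - 2) = y*((-1 + 3*S*y) - 2) = y*(-3 + 3*S*y))
6251 - h(217, -204) = 6251 - 3*217*(-1 - 204*217) = 6251 - 3*217*(-1 - 44268) = 6251 - 3*217*(-44269) = 6251 - 1*(-28819119) = 6251 + 28819119 = 28825370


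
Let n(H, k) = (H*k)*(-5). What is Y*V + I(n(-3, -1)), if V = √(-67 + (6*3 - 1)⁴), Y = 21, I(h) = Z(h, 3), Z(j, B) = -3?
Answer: -3 + 21*√83454 ≈ 6063.6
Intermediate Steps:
n(H, k) = -5*H*k
I(h) = -3
V = √83454 (V = √(-67 + (18 - 1)⁴) = √(-67 + 17⁴) = √(-67 + 83521) = √83454 ≈ 288.88)
Y*V + I(n(-3, -1)) = 21*√83454 - 3 = -3 + 21*√83454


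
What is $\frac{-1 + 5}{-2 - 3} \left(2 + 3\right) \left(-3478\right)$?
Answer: $13912$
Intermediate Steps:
$\frac{-1 + 5}{-2 - 3} \left(2 + 3\right) \left(-3478\right) = \frac{4}{-5} \cdot 5 \left(-3478\right) = 4 \left(- \frac{1}{5}\right) 5 \left(-3478\right) = \left(- \frac{4}{5}\right) 5 \left(-3478\right) = \left(-4\right) \left(-3478\right) = 13912$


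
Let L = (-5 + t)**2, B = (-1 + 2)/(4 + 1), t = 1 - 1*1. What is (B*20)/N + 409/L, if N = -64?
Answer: 6519/400 ≈ 16.297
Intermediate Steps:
t = 0 (t = 1 - 1 = 0)
B = 1/5 ≈ 0.20000
L = 25 (L = (-5 + 0)**2 = (-5)**2 = 25)
(B*20)/N + 409/L = ((1/5)*20)/(-64) + 409/25 = 4*(-1/64) + 409*(1/25) = -1/16 + 409/25 = 6519/400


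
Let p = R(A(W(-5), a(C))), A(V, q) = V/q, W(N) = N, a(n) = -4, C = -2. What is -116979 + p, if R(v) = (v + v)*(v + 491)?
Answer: -925987/8 ≈ -1.1575e+5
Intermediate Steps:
R(v) = 2*v*(491 + v) (R(v) = (2*v)*(491 + v) = 2*v*(491 + v))
p = 9845/8 (p = 2*(-5/(-4))*(491 - 5/(-4)) = 2*(-5*(-¼))*(491 - 5*(-¼)) = 2*(5/4)*(491 + 5/4) = 2*(5/4)*(1969/4) = 9845/8 ≈ 1230.6)
-116979 + p = -116979 + 9845/8 = -925987/8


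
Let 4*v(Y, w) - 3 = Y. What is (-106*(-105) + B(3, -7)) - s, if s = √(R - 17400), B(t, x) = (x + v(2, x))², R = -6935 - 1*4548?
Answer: 178609/16 - I*√28883 ≈ 11163.0 - 169.95*I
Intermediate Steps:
v(Y, w) = ¾ + Y/4
R = -11483 (R = -6935 - 4548 = -11483)
B(t, x) = (5/4 + x)² (B(t, x) = (x + (¾ + (¼)*2))² = (x + (¾ + ½))² = (x + 5/4)² = (5/4 + x)²)
s = I*√28883 (s = √(-11483 - 17400) = √(-28883) = I*√28883 ≈ 169.95*I)
(-106*(-105) + B(3, -7)) - s = (-106*(-105) + (5 + 4*(-7))²/16) - I*√28883 = (11130 + (5 - 28)²/16) - I*√28883 = (11130 + (1/16)*(-23)²) - I*√28883 = (11130 + (1/16)*529) - I*√28883 = (11130 + 529/16) - I*√28883 = 178609/16 - I*√28883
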